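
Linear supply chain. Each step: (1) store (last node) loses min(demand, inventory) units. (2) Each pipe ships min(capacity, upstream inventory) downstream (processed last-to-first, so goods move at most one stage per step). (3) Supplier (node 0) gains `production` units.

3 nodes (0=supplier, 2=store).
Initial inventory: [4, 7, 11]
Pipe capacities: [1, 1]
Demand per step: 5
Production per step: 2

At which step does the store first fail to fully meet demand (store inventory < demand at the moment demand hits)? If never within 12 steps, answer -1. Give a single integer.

Step 1: demand=5,sold=5 ship[1->2]=1 ship[0->1]=1 prod=2 -> [5 7 7]
Step 2: demand=5,sold=5 ship[1->2]=1 ship[0->1]=1 prod=2 -> [6 7 3]
Step 3: demand=5,sold=3 ship[1->2]=1 ship[0->1]=1 prod=2 -> [7 7 1]
Step 4: demand=5,sold=1 ship[1->2]=1 ship[0->1]=1 prod=2 -> [8 7 1]
Step 5: demand=5,sold=1 ship[1->2]=1 ship[0->1]=1 prod=2 -> [9 7 1]
Step 6: demand=5,sold=1 ship[1->2]=1 ship[0->1]=1 prod=2 -> [10 7 1]
Step 7: demand=5,sold=1 ship[1->2]=1 ship[0->1]=1 prod=2 -> [11 7 1]
Step 8: demand=5,sold=1 ship[1->2]=1 ship[0->1]=1 prod=2 -> [12 7 1]
Step 9: demand=5,sold=1 ship[1->2]=1 ship[0->1]=1 prod=2 -> [13 7 1]
Step 10: demand=5,sold=1 ship[1->2]=1 ship[0->1]=1 prod=2 -> [14 7 1]
Step 11: demand=5,sold=1 ship[1->2]=1 ship[0->1]=1 prod=2 -> [15 7 1]
Step 12: demand=5,sold=1 ship[1->2]=1 ship[0->1]=1 prod=2 -> [16 7 1]
First stockout at step 3

3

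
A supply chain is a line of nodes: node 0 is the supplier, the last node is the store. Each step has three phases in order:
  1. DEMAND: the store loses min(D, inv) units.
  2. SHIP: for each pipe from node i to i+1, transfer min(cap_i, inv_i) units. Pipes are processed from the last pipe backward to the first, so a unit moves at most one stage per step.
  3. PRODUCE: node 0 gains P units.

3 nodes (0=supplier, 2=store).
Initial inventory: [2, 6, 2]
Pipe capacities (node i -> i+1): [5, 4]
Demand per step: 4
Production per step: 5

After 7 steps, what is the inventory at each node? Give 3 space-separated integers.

Step 1: demand=4,sold=2 ship[1->2]=4 ship[0->1]=2 prod=5 -> inv=[5 4 4]
Step 2: demand=4,sold=4 ship[1->2]=4 ship[0->1]=5 prod=5 -> inv=[5 5 4]
Step 3: demand=4,sold=4 ship[1->2]=4 ship[0->1]=5 prod=5 -> inv=[5 6 4]
Step 4: demand=4,sold=4 ship[1->2]=4 ship[0->1]=5 prod=5 -> inv=[5 7 4]
Step 5: demand=4,sold=4 ship[1->2]=4 ship[0->1]=5 prod=5 -> inv=[5 8 4]
Step 6: demand=4,sold=4 ship[1->2]=4 ship[0->1]=5 prod=5 -> inv=[5 9 4]
Step 7: demand=4,sold=4 ship[1->2]=4 ship[0->1]=5 prod=5 -> inv=[5 10 4]

5 10 4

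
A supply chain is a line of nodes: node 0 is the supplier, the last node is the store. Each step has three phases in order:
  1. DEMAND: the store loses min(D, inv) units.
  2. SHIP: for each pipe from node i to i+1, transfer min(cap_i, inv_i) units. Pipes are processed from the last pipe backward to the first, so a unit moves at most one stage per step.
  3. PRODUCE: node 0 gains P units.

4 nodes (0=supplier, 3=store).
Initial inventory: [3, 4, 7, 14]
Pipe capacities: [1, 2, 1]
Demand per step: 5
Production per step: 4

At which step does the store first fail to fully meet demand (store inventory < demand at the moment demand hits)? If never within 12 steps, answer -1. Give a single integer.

Step 1: demand=5,sold=5 ship[2->3]=1 ship[1->2]=2 ship[0->1]=1 prod=4 -> [6 3 8 10]
Step 2: demand=5,sold=5 ship[2->3]=1 ship[1->2]=2 ship[0->1]=1 prod=4 -> [9 2 9 6]
Step 3: demand=5,sold=5 ship[2->3]=1 ship[1->2]=2 ship[0->1]=1 prod=4 -> [12 1 10 2]
Step 4: demand=5,sold=2 ship[2->3]=1 ship[1->2]=1 ship[0->1]=1 prod=4 -> [15 1 10 1]
Step 5: demand=5,sold=1 ship[2->3]=1 ship[1->2]=1 ship[0->1]=1 prod=4 -> [18 1 10 1]
Step 6: demand=5,sold=1 ship[2->3]=1 ship[1->2]=1 ship[0->1]=1 prod=4 -> [21 1 10 1]
Step 7: demand=5,sold=1 ship[2->3]=1 ship[1->2]=1 ship[0->1]=1 prod=4 -> [24 1 10 1]
Step 8: demand=5,sold=1 ship[2->3]=1 ship[1->2]=1 ship[0->1]=1 prod=4 -> [27 1 10 1]
Step 9: demand=5,sold=1 ship[2->3]=1 ship[1->2]=1 ship[0->1]=1 prod=4 -> [30 1 10 1]
Step 10: demand=5,sold=1 ship[2->3]=1 ship[1->2]=1 ship[0->1]=1 prod=4 -> [33 1 10 1]
Step 11: demand=5,sold=1 ship[2->3]=1 ship[1->2]=1 ship[0->1]=1 prod=4 -> [36 1 10 1]
Step 12: demand=5,sold=1 ship[2->3]=1 ship[1->2]=1 ship[0->1]=1 prod=4 -> [39 1 10 1]
First stockout at step 4

4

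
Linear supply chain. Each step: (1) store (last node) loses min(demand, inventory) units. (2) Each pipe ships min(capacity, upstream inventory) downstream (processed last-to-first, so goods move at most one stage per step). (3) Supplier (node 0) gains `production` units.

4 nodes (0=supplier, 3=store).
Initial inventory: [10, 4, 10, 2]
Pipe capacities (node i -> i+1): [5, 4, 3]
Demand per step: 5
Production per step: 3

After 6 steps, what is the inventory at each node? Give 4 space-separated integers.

Step 1: demand=5,sold=2 ship[2->3]=3 ship[1->2]=4 ship[0->1]=5 prod=3 -> inv=[8 5 11 3]
Step 2: demand=5,sold=3 ship[2->3]=3 ship[1->2]=4 ship[0->1]=5 prod=3 -> inv=[6 6 12 3]
Step 3: demand=5,sold=3 ship[2->3]=3 ship[1->2]=4 ship[0->1]=5 prod=3 -> inv=[4 7 13 3]
Step 4: demand=5,sold=3 ship[2->3]=3 ship[1->2]=4 ship[0->1]=4 prod=3 -> inv=[3 7 14 3]
Step 5: demand=5,sold=3 ship[2->3]=3 ship[1->2]=4 ship[0->1]=3 prod=3 -> inv=[3 6 15 3]
Step 6: demand=5,sold=3 ship[2->3]=3 ship[1->2]=4 ship[0->1]=3 prod=3 -> inv=[3 5 16 3]

3 5 16 3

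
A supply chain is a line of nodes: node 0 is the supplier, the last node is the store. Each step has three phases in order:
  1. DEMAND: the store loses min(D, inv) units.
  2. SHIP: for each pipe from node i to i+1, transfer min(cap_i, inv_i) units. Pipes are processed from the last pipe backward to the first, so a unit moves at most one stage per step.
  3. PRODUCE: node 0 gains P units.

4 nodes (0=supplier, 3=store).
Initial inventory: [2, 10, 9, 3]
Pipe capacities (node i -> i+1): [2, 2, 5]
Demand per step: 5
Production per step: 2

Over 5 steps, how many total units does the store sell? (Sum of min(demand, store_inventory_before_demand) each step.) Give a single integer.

Answer: 18

Derivation:
Step 1: sold=3 (running total=3) -> [2 10 6 5]
Step 2: sold=5 (running total=8) -> [2 10 3 5]
Step 3: sold=5 (running total=13) -> [2 10 2 3]
Step 4: sold=3 (running total=16) -> [2 10 2 2]
Step 5: sold=2 (running total=18) -> [2 10 2 2]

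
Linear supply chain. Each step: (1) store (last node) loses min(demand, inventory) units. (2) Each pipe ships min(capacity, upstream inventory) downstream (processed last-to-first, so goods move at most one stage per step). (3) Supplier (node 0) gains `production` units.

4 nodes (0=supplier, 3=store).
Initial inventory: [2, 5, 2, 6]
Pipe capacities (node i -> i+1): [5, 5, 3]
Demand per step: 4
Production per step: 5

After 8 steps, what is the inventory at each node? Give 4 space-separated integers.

Step 1: demand=4,sold=4 ship[2->3]=2 ship[1->2]=5 ship[0->1]=2 prod=5 -> inv=[5 2 5 4]
Step 2: demand=4,sold=4 ship[2->3]=3 ship[1->2]=2 ship[0->1]=5 prod=5 -> inv=[5 5 4 3]
Step 3: demand=4,sold=3 ship[2->3]=3 ship[1->2]=5 ship[0->1]=5 prod=5 -> inv=[5 5 6 3]
Step 4: demand=4,sold=3 ship[2->3]=3 ship[1->2]=5 ship[0->1]=5 prod=5 -> inv=[5 5 8 3]
Step 5: demand=4,sold=3 ship[2->3]=3 ship[1->2]=5 ship[0->1]=5 prod=5 -> inv=[5 5 10 3]
Step 6: demand=4,sold=3 ship[2->3]=3 ship[1->2]=5 ship[0->1]=5 prod=5 -> inv=[5 5 12 3]
Step 7: demand=4,sold=3 ship[2->3]=3 ship[1->2]=5 ship[0->1]=5 prod=5 -> inv=[5 5 14 3]
Step 8: demand=4,sold=3 ship[2->3]=3 ship[1->2]=5 ship[0->1]=5 prod=5 -> inv=[5 5 16 3]

5 5 16 3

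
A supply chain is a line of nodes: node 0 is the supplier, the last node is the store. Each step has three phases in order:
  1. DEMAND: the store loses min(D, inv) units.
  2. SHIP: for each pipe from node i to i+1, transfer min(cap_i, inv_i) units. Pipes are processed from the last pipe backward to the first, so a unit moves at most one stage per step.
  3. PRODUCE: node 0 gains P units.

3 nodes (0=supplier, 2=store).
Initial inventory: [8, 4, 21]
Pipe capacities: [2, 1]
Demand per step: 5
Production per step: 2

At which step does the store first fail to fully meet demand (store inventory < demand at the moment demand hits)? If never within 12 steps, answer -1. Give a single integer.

Step 1: demand=5,sold=5 ship[1->2]=1 ship[0->1]=2 prod=2 -> [8 5 17]
Step 2: demand=5,sold=5 ship[1->2]=1 ship[0->1]=2 prod=2 -> [8 6 13]
Step 3: demand=5,sold=5 ship[1->2]=1 ship[0->1]=2 prod=2 -> [8 7 9]
Step 4: demand=5,sold=5 ship[1->2]=1 ship[0->1]=2 prod=2 -> [8 8 5]
Step 5: demand=5,sold=5 ship[1->2]=1 ship[0->1]=2 prod=2 -> [8 9 1]
Step 6: demand=5,sold=1 ship[1->2]=1 ship[0->1]=2 prod=2 -> [8 10 1]
Step 7: demand=5,sold=1 ship[1->2]=1 ship[0->1]=2 prod=2 -> [8 11 1]
Step 8: demand=5,sold=1 ship[1->2]=1 ship[0->1]=2 prod=2 -> [8 12 1]
Step 9: demand=5,sold=1 ship[1->2]=1 ship[0->1]=2 prod=2 -> [8 13 1]
Step 10: demand=5,sold=1 ship[1->2]=1 ship[0->1]=2 prod=2 -> [8 14 1]
Step 11: demand=5,sold=1 ship[1->2]=1 ship[0->1]=2 prod=2 -> [8 15 1]
Step 12: demand=5,sold=1 ship[1->2]=1 ship[0->1]=2 prod=2 -> [8 16 1]
First stockout at step 6

6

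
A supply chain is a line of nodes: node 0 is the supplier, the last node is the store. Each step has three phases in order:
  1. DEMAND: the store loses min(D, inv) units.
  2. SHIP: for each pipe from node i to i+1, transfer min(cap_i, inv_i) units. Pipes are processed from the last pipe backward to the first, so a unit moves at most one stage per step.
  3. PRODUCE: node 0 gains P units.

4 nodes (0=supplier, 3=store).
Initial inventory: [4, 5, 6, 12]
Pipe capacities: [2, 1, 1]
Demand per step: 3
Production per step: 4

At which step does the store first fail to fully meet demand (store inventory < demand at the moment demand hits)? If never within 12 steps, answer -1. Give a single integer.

Step 1: demand=3,sold=3 ship[2->3]=1 ship[1->2]=1 ship[0->1]=2 prod=4 -> [6 6 6 10]
Step 2: demand=3,sold=3 ship[2->3]=1 ship[1->2]=1 ship[0->1]=2 prod=4 -> [8 7 6 8]
Step 3: demand=3,sold=3 ship[2->3]=1 ship[1->2]=1 ship[0->1]=2 prod=4 -> [10 8 6 6]
Step 4: demand=3,sold=3 ship[2->3]=1 ship[1->2]=1 ship[0->1]=2 prod=4 -> [12 9 6 4]
Step 5: demand=3,sold=3 ship[2->3]=1 ship[1->2]=1 ship[0->1]=2 prod=4 -> [14 10 6 2]
Step 6: demand=3,sold=2 ship[2->3]=1 ship[1->2]=1 ship[0->1]=2 prod=4 -> [16 11 6 1]
Step 7: demand=3,sold=1 ship[2->3]=1 ship[1->2]=1 ship[0->1]=2 prod=4 -> [18 12 6 1]
Step 8: demand=3,sold=1 ship[2->3]=1 ship[1->2]=1 ship[0->1]=2 prod=4 -> [20 13 6 1]
Step 9: demand=3,sold=1 ship[2->3]=1 ship[1->2]=1 ship[0->1]=2 prod=4 -> [22 14 6 1]
Step 10: demand=3,sold=1 ship[2->3]=1 ship[1->2]=1 ship[0->1]=2 prod=4 -> [24 15 6 1]
Step 11: demand=3,sold=1 ship[2->3]=1 ship[1->2]=1 ship[0->1]=2 prod=4 -> [26 16 6 1]
Step 12: demand=3,sold=1 ship[2->3]=1 ship[1->2]=1 ship[0->1]=2 prod=4 -> [28 17 6 1]
First stockout at step 6

6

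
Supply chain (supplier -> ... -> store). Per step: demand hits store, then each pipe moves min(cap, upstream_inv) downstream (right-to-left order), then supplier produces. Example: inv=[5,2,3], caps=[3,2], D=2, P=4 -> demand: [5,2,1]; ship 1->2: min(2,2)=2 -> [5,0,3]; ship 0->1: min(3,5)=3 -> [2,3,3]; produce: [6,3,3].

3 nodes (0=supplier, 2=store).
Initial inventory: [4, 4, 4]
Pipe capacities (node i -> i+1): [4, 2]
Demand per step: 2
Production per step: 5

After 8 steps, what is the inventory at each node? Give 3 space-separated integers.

Step 1: demand=2,sold=2 ship[1->2]=2 ship[0->1]=4 prod=5 -> inv=[5 6 4]
Step 2: demand=2,sold=2 ship[1->2]=2 ship[0->1]=4 prod=5 -> inv=[6 8 4]
Step 3: demand=2,sold=2 ship[1->2]=2 ship[0->1]=4 prod=5 -> inv=[7 10 4]
Step 4: demand=2,sold=2 ship[1->2]=2 ship[0->1]=4 prod=5 -> inv=[8 12 4]
Step 5: demand=2,sold=2 ship[1->2]=2 ship[0->1]=4 prod=5 -> inv=[9 14 4]
Step 6: demand=2,sold=2 ship[1->2]=2 ship[0->1]=4 prod=5 -> inv=[10 16 4]
Step 7: demand=2,sold=2 ship[1->2]=2 ship[0->1]=4 prod=5 -> inv=[11 18 4]
Step 8: demand=2,sold=2 ship[1->2]=2 ship[0->1]=4 prod=5 -> inv=[12 20 4]

12 20 4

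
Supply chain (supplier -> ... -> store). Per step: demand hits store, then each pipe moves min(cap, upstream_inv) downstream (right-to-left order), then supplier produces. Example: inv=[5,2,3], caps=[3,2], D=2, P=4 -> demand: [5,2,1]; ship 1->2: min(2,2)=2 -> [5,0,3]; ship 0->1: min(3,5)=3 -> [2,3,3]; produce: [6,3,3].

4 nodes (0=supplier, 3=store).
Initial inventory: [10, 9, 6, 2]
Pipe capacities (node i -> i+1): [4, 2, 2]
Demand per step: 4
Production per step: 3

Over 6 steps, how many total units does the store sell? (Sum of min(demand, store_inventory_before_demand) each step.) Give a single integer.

Step 1: sold=2 (running total=2) -> [9 11 6 2]
Step 2: sold=2 (running total=4) -> [8 13 6 2]
Step 3: sold=2 (running total=6) -> [7 15 6 2]
Step 4: sold=2 (running total=8) -> [6 17 6 2]
Step 5: sold=2 (running total=10) -> [5 19 6 2]
Step 6: sold=2 (running total=12) -> [4 21 6 2]

Answer: 12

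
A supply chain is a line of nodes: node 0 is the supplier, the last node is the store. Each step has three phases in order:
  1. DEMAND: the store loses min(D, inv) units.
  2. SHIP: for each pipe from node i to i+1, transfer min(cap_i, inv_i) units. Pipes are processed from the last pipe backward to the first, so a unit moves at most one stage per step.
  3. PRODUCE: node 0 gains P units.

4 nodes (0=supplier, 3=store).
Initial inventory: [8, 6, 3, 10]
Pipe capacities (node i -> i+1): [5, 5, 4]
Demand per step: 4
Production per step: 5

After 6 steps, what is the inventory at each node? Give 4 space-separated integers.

Step 1: demand=4,sold=4 ship[2->3]=3 ship[1->2]=5 ship[0->1]=5 prod=5 -> inv=[8 6 5 9]
Step 2: demand=4,sold=4 ship[2->3]=4 ship[1->2]=5 ship[0->1]=5 prod=5 -> inv=[8 6 6 9]
Step 3: demand=4,sold=4 ship[2->3]=4 ship[1->2]=5 ship[0->1]=5 prod=5 -> inv=[8 6 7 9]
Step 4: demand=4,sold=4 ship[2->3]=4 ship[1->2]=5 ship[0->1]=5 prod=5 -> inv=[8 6 8 9]
Step 5: demand=4,sold=4 ship[2->3]=4 ship[1->2]=5 ship[0->1]=5 prod=5 -> inv=[8 6 9 9]
Step 6: demand=4,sold=4 ship[2->3]=4 ship[1->2]=5 ship[0->1]=5 prod=5 -> inv=[8 6 10 9]

8 6 10 9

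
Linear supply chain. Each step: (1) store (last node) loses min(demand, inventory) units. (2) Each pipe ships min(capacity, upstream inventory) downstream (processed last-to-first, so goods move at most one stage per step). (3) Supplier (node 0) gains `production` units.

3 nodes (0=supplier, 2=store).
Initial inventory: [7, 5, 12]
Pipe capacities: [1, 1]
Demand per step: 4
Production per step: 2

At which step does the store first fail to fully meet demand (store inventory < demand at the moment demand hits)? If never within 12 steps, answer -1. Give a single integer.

Step 1: demand=4,sold=4 ship[1->2]=1 ship[0->1]=1 prod=2 -> [8 5 9]
Step 2: demand=4,sold=4 ship[1->2]=1 ship[0->1]=1 prod=2 -> [9 5 6]
Step 3: demand=4,sold=4 ship[1->2]=1 ship[0->1]=1 prod=2 -> [10 5 3]
Step 4: demand=4,sold=3 ship[1->2]=1 ship[0->1]=1 prod=2 -> [11 5 1]
Step 5: demand=4,sold=1 ship[1->2]=1 ship[0->1]=1 prod=2 -> [12 5 1]
Step 6: demand=4,sold=1 ship[1->2]=1 ship[0->1]=1 prod=2 -> [13 5 1]
Step 7: demand=4,sold=1 ship[1->2]=1 ship[0->1]=1 prod=2 -> [14 5 1]
Step 8: demand=4,sold=1 ship[1->2]=1 ship[0->1]=1 prod=2 -> [15 5 1]
Step 9: demand=4,sold=1 ship[1->2]=1 ship[0->1]=1 prod=2 -> [16 5 1]
Step 10: demand=4,sold=1 ship[1->2]=1 ship[0->1]=1 prod=2 -> [17 5 1]
Step 11: demand=4,sold=1 ship[1->2]=1 ship[0->1]=1 prod=2 -> [18 5 1]
Step 12: demand=4,sold=1 ship[1->2]=1 ship[0->1]=1 prod=2 -> [19 5 1]
First stockout at step 4

4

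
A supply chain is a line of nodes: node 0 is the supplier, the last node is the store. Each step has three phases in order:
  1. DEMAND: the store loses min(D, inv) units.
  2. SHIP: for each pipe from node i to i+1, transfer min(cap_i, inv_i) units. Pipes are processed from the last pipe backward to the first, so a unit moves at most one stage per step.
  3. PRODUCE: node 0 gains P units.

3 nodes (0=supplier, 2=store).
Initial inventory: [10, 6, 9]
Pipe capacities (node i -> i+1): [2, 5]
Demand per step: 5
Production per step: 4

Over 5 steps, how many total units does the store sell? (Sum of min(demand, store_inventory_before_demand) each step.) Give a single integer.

Answer: 21

Derivation:
Step 1: sold=5 (running total=5) -> [12 3 9]
Step 2: sold=5 (running total=10) -> [14 2 7]
Step 3: sold=5 (running total=15) -> [16 2 4]
Step 4: sold=4 (running total=19) -> [18 2 2]
Step 5: sold=2 (running total=21) -> [20 2 2]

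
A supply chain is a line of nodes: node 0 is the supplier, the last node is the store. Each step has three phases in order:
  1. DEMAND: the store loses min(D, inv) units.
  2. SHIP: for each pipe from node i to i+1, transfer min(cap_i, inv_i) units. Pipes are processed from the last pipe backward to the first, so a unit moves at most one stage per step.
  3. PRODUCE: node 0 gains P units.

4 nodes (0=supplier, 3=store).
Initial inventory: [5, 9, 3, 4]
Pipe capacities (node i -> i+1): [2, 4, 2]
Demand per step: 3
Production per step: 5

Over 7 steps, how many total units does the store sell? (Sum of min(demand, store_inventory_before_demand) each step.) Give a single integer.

Answer: 16

Derivation:
Step 1: sold=3 (running total=3) -> [8 7 5 3]
Step 2: sold=3 (running total=6) -> [11 5 7 2]
Step 3: sold=2 (running total=8) -> [14 3 9 2]
Step 4: sold=2 (running total=10) -> [17 2 10 2]
Step 5: sold=2 (running total=12) -> [20 2 10 2]
Step 6: sold=2 (running total=14) -> [23 2 10 2]
Step 7: sold=2 (running total=16) -> [26 2 10 2]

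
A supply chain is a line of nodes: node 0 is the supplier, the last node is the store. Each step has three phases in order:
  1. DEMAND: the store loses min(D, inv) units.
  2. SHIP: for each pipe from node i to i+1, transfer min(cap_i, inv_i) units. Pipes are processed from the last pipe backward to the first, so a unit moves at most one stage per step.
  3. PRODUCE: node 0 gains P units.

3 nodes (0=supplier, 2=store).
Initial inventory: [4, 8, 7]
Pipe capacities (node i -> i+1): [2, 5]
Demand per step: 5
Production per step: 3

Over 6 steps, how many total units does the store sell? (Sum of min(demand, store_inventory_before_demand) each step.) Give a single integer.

Step 1: sold=5 (running total=5) -> [5 5 7]
Step 2: sold=5 (running total=10) -> [6 2 7]
Step 3: sold=5 (running total=15) -> [7 2 4]
Step 4: sold=4 (running total=19) -> [8 2 2]
Step 5: sold=2 (running total=21) -> [9 2 2]
Step 6: sold=2 (running total=23) -> [10 2 2]

Answer: 23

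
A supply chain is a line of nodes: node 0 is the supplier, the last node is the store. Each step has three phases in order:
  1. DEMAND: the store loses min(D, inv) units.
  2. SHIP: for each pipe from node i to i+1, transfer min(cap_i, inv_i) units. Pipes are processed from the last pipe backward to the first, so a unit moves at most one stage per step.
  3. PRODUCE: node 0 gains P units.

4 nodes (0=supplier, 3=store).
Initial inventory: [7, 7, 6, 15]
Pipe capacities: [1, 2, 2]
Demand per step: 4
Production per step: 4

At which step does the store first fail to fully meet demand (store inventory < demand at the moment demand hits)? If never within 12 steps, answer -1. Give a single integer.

Step 1: demand=4,sold=4 ship[2->3]=2 ship[1->2]=2 ship[0->1]=1 prod=4 -> [10 6 6 13]
Step 2: demand=4,sold=4 ship[2->3]=2 ship[1->2]=2 ship[0->1]=1 prod=4 -> [13 5 6 11]
Step 3: demand=4,sold=4 ship[2->3]=2 ship[1->2]=2 ship[0->1]=1 prod=4 -> [16 4 6 9]
Step 4: demand=4,sold=4 ship[2->3]=2 ship[1->2]=2 ship[0->1]=1 prod=4 -> [19 3 6 7]
Step 5: demand=4,sold=4 ship[2->3]=2 ship[1->2]=2 ship[0->1]=1 prod=4 -> [22 2 6 5]
Step 6: demand=4,sold=4 ship[2->3]=2 ship[1->2]=2 ship[0->1]=1 prod=4 -> [25 1 6 3]
Step 7: demand=4,sold=3 ship[2->3]=2 ship[1->2]=1 ship[0->1]=1 prod=4 -> [28 1 5 2]
Step 8: demand=4,sold=2 ship[2->3]=2 ship[1->2]=1 ship[0->1]=1 prod=4 -> [31 1 4 2]
Step 9: demand=4,sold=2 ship[2->3]=2 ship[1->2]=1 ship[0->1]=1 prod=4 -> [34 1 3 2]
Step 10: demand=4,sold=2 ship[2->3]=2 ship[1->2]=1 ship[0->1]=1 prod=4 -> [37 1 2 2]
Step 11: demand=4,sold=2 ship[2->3]=2 ship[1->2]=1 ship[0->1]=1 prod=4 -> [40 1 1 2]
Step 12: demand=4,sold=2 ship[2->3]=1 ship[1->2]=1 ship[0->1]=1 prod=4 -> [43 1 1 1]
First stockout at step 7

7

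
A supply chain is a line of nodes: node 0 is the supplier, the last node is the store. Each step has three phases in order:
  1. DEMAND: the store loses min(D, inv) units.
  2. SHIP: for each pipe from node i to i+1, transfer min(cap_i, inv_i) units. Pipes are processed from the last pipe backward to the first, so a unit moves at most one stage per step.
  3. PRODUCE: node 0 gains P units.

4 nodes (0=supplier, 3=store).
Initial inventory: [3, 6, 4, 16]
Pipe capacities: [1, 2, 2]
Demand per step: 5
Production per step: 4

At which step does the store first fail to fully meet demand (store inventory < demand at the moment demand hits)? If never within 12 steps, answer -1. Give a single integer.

Step 1: demand=5,sold=5 ship[2->3]=2 ship[1->2]=2 ship[0->1]=1 prod=4 -> [6 5 4 13]
Step 2: demand=5,sold=5 ship[2->3]=2 ship[1->2]=2 ship[0->1]=1 prod=4 -> [9 4 4 10]
Step 3: demand=5,sold=5 ship[2->3]=2 ship[1->2]=2 ship[0->1]=1 prod=4 -> [12 3 4 7]
Step 4: demand=5,sold=5 ship[2->3]=2 ship[1->2]=2 ship[0->1]=1 prod=4 -> [15 2 4 4]
Step 5: demand=5,sold=4 ship[2->3]=2 ship[1->2]=2 ship[0->1]=1 prod=4 -> [18 1 4 2]
Step 6: demand=5,sold=2 ship[2->3]=2 ship[1->2]=1 ship[0->1]=1 prod=4 -> [21 1 3 2]
Step 7: demand=5,sold=2 ship[2->3]=2 ship[1->2]=1 ship[0->1]=1 prod=4 -> [24 1 2 2]
Step 8: demand=5,sold=2 ship[2->3]=2 ship[1->2]=1 ship[0->1]=1 prod=4 -> [27 1 1 2]
Step 9: demand=5,sold=2 ship[2->3]=1 ship[1->2]=1 ship[0->1]=1 prod=4 -> [30 1 1 1]
Step 10: demand=5,sold=1 ship[2->3]=1 ship[1->2]=1 ship[0->1]=1 prod=4 -> [33 1 1 1]
Step 11: demand=5,sold=1 ship[2->3]=1 ship[1->2]=1 ship[0->1]=1 prod=4 -> [36 1 1 1]
Step 12: demand=5,sold=1 ship[2->3]=1 ship[1->2]=1 ship[0->1]=1 prod=4 -> [39 1 1 1]
First stockout at step 5

5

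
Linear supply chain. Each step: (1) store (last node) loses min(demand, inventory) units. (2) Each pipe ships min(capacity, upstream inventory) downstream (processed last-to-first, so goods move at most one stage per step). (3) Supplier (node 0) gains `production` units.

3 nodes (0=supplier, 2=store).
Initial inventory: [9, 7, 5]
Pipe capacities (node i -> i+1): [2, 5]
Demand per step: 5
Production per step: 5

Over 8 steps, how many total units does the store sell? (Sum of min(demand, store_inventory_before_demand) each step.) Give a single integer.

Answer: 24

Derivation:
Step 1: sold=5 (running total=5) -> [12 4 5]
Step 2: sold=5 (running total=10) -> [15 2 4]
Step 3: sold=4 (running total=14) -> [18 2 2]
Step 4: sold=2 (running total=16) -> [21 2 2]
Step 5: sold=2 (running total=18) -> [24 2 2]
Step 6: sold=2 (running total=20) -> [27 2 2]
Step 7: sold=2 (running total=22) -> [30 2 2]
Step 8: sold=2 (running total=24) -> [33 2 2]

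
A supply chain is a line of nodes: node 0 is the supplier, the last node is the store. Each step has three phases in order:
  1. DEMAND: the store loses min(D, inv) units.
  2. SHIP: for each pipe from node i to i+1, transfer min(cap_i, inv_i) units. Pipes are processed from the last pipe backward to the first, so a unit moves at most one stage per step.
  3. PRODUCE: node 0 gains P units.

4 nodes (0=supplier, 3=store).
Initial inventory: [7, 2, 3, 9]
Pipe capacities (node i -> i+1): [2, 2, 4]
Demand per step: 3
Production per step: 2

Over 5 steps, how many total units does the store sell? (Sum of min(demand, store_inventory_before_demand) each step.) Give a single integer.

Step 1: sold=3 (running total=3) -> [7 2 2 9]
Step 2: sold=3 (running total=6) -> [7 2 2 8]
Step 3: sold=3 (running total=9) -> [7 2 2 7]
Step 4: sold=3 (running total=12) -> [7 2 2 6]
Step 5: sold=3 (running total=15) -> [7 2 2 5]

Answer: 15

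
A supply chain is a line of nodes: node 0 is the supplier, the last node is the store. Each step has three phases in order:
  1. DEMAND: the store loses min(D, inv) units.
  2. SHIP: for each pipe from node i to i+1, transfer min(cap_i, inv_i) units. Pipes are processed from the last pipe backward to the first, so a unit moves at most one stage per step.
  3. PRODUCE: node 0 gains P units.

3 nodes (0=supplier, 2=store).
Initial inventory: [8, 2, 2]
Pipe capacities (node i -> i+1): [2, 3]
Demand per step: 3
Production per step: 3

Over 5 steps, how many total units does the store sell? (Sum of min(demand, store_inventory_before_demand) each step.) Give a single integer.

Step 1: sold=2 (running total=2) -> [9 2 2]
Step 2: sold=2 (running total=4) -> [10 2 2]
Step 3: sold=2 (running total=6) -> [11 2 2]
Step 4: sold=2 (running total=8) -> [12 2 2]
Step 5: sold=2 (running total=10) -> [13 2 2]

Answer: 10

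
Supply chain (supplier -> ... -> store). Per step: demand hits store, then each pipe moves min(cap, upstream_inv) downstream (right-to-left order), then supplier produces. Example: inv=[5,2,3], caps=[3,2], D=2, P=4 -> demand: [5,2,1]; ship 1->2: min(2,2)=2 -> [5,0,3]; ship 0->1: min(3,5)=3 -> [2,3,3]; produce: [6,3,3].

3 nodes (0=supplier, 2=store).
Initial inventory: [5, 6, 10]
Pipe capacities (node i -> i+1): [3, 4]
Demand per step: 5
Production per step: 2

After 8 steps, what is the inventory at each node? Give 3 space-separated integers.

Step 1: demand=5,sold=5 ship[1->2]=4 ship[0->1]=3 prod=2 -> inv=[4 5 9]
Step 2: demand=5,sold=5 ship[1->2]=4 ship[0->1]=3 prod=2 -> inv=[3 4 8]
Step 3: demand=5,sold=5 ship[1->2]=4 ship[0->1]=3 prod=2 -> inv=[2 3 7]
Step 4: demand=5,sold=5 ship[1->2]=3 ship[0->1]=2 prod=2 -> inv=[2 2 5]
Step 5: demand=5,sold=5 ship[1->2]=2 ship[0->1]=2 prod=2 -> inv=[2 2 2]
Step 6: demand=5,sold=2 ship[1->2]=2 ship[0->1]=2 prod=2 -> inv=[2 2 2]
Step 7: demand=5,sold=2 ship[1->2]=2 ship[0->1]=2 prod=2 -> inv=[2 2 2]
Step 8: demand=5,sold=2 ship[1->2]=2 ship[0->1]=2 prod=2 -> inv=[2 2 2]

2 2 2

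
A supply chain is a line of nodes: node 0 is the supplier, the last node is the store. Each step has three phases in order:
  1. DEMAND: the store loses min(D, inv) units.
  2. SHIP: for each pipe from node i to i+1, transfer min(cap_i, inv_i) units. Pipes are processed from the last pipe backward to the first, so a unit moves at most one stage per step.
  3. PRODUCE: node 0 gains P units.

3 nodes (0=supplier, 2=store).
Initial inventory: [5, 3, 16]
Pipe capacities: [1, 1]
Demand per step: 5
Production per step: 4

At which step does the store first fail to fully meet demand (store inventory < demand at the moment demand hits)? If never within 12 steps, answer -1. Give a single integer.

Step 1: demand=5,sold=5 ship[1->2]=1 ship[0->1]=1 prod=4 -> [8 3 12]
Step 2: demand=5,sold=5 ship[1->2]=1 ship[0->1]=1 prod=4 -> [11 3 8]
Step 3: demand=5,sold=5 ship[1->2]=1 ship[0->1]=1 prod=4 -> [14 3 4]
Step 4: demand=5,sold=4 ship[1->2]=1 ship[0->1]=1 prod=4 -> [17 3 1]
Step 5: demand=5,sold=1 ship[1->2]=1 ship[0->1]=1 prod=4 -> [20 3 1]
Step 6: demand=5,sold=1 ship[1->2]=1 ship[0->1]=1 prod=4 -> [23 3 1]
Step 7: demand=5,sold=1 ship[1->2]=1 ship[0->1]=1 prod=4 -> [26 3 1]
Step 8: demand=5,sold=1 ship[1->2]=1 ship[0->1]=1 prod=4 -> [29 3 1]
Step 9: demand=5,sold=1 ship[1->2]=1 ship[0->1]=1 prod=4 -> [32 3 1]
Step 10: demand=5,sold=1 ship[1->2]=1 ship[0->1]=1 prod=4 -> [35 3 1]
Step 11: demand=5,sold=1 ship[1->2]=1 ship[0->1]=1 prod=4 -> [38 3 1]
Step 12: demand=5,sold=1 ship[1->2]=1 ship[0->1]=1 prod=4 -> [41 3 1]
First stockout at step 4

4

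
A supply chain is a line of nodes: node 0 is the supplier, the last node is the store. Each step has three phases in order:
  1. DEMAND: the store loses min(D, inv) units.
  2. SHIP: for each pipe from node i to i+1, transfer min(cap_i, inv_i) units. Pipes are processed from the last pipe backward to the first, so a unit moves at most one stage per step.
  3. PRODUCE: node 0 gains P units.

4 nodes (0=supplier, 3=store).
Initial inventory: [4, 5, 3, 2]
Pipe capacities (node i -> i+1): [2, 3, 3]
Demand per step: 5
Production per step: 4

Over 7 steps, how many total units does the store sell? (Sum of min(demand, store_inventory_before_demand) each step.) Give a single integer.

Step 1: sold=2 (running total=2) -> [6 4 3 3]
Step 2: sold=3 (running total=5) -> [8 3 3 3]
Step 3: sold=3 (running total=8) -> [10 2 3 3]
Step 4: sold=3 (running total=11) -> [12 2 2 3]
Step 5: sold=3 (running total=14) -> [14 2 2 2]
Step 6: sold=2 (running total=16) -> [16 2 2 2]
Step 7: sold=2 (running total=18) -> [18 2 2 2]

Answer: 18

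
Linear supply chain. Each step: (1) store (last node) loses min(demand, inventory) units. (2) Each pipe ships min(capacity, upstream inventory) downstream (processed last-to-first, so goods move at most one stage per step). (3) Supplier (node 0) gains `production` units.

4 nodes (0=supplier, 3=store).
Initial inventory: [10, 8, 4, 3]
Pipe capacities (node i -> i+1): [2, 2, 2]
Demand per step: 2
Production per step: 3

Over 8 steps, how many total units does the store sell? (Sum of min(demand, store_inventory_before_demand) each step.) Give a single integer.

Step 1: sold=2 (running total=2) -> [11 8 4 3]
Step 2: sold=2 (running total=4) -> [12 8 4 3]
Step 3: sold=2 (running total=6) -> [13 8 4 3]
Step 4: sold=2 (running total=8) -> [14 8 4 3]
Step 5: sold=2 (running total=10) -> [15 8 4 3]
Step 6: sold=2 (running total=12) -> [16 8 4 3]
Step 7: sold=2 (running total=14) -> [17 8 4 3]
Step 8: sold=2 (running total=16) -> [18 8 4 3]

Answer: 16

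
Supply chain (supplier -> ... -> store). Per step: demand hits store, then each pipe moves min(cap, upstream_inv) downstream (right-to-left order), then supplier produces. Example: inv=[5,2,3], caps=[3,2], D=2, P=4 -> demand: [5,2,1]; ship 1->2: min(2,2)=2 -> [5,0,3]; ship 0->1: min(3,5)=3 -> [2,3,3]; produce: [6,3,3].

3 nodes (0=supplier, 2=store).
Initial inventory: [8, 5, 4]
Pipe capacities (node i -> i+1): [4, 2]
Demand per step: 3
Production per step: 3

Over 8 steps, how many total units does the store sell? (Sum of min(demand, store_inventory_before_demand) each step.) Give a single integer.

Answer: 18

Derivation:
Step 1: sold=3 (running total=3) -> [7 7 3]
Step 2: sold=3 (running total=6) -> [6 9 2]
Step 3: sold=2 (running total=8) -> [5 11 2]
Step 4: sold=2 (running total=10) -> [4 13 2]
Step 5: sold=2 (running total=12) -> [3 15 2]
Step 6: sold=2 (running total=14) -> [3 16 2]
Step 7: sold=2 (running total=16) -> [3 17 2]
Step 8: sold=2 (running total=18) -> [3 18 2]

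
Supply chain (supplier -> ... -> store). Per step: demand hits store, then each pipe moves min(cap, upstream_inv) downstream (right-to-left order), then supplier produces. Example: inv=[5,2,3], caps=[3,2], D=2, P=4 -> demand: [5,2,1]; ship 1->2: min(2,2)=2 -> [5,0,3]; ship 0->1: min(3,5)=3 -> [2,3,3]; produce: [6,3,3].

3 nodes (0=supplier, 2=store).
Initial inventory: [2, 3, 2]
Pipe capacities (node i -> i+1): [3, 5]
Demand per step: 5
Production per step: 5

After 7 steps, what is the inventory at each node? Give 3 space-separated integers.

Step 1: demand=5,sold=2 ship[1->2]=3 ship[0->1]=2 prod=5 -> inv=[5 2 3]
Step 2: demand=5,sold=3 ship[1->2]=2 ship[0->1]=3 prod=5 -> inv=[7 3 2]
Step 3: demand=5,sold=2 ship[1->2]=3 ship[0->1]=3 prod=5 -> inv=[9 3 3]
Step 4: demand=5,sold=3 ship[1->2]=3 ship[0->1]=3 prod=5 -> inv=[11 3 3]
Step 5: demand=5,sold=3 ship[1->2]=3 ship[0->1]=3 prod=5 -> inv=[13 3 3]
Step 6: demand=5,sold=3 ship[1->2]=3 ship[0->1]=3 prod=5 -> inv=[15 3 3]
Step 7: demand=5,sold=3 ship[1->2]=3 ship[0->1]=3 prod=5 -> inv=[17 3 3]

17 3 3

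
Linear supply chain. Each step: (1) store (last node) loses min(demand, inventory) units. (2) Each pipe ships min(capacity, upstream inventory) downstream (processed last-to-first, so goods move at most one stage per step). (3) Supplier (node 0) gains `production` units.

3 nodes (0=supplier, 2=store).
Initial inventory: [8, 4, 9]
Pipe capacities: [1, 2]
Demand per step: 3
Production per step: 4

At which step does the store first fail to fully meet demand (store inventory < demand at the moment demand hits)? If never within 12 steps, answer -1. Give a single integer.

Step 1: demand=3,sold=3 ship[1->2]=2 ship[0->1]=1 prod=4 -> [11 3 8]
Step 2: demand=3,sold=3 ship[1->2]=2 ship[0->1]=1 prod=4 -> [14 2 7]
Step 3: demand=3,sold=3 ship[1->2]=2 ship[0->1]=1 prod=4 -> [17 1 6]
Step 4: demand=3,sold=3 ship[1->2]=1 ship[0->1]=1 prod=4 -> [20 1 4]
Step 5: demand=3,sold=3 ship[1->2]=1 ship[0->1]=1 prod=4 -> [23 1 2]
Step 6: demand=3,sold=2 ship[1->2]=1 ship[0->1]=1 prod=4 -> [26 1 1]
Step 7: demand=3,sold=1 ship[1->2]=1 ship[0->1]=1 prod=4 -> [29 1 1]
Step 8: demand=3,sold=1 ship[1->2]=1 ship[0->1]=1 prod=4 -> [32 1 1]
Step 9: demand=3,sold=1 ship[1->2]=1 ship[0->1]=1 prod=4 -> [35 1 1]
Step 10: demand=3,sold=1 ship[1->2]=1 ship[0->1]=1 prod=4 -> [38 1 1]
Step 11: demand=3,sold=1 ship[1->2]=1 ship[0->1]=1 prod=4 -> [41 1 1]
Step 12: demand=3,sold=1 ship[1->2]=1 ship[0->1]=1 prod=4 -> [44 1 1]
First stockout at step 6

6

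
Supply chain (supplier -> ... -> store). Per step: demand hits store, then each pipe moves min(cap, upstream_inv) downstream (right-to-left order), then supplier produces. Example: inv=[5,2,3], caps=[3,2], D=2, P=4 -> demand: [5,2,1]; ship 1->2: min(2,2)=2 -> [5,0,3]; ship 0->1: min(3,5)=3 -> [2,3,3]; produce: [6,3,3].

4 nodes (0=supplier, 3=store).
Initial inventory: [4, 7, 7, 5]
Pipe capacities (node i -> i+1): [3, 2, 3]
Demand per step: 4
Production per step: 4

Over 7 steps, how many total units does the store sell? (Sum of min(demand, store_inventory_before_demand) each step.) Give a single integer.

Answer: 22

Derivation:
Step 1: sold=4 (running total=4) -> [5 8 6 4]
Step 2: sold=4 (running total=8) -> [6 9 5 3]
Step 3: sold=3 (running total=11) -> [7 10 4 3]
Step 4: sold=3 (running total=14) -> [8 11 3 3]
Step 5: sold=3 (running total=17) -> [9 12 2 3]
Step 6: sold=3 (running total=20) -> [10 13 2 2]
Step 7: sold=2 (running total=22) -> [11 14 2 2]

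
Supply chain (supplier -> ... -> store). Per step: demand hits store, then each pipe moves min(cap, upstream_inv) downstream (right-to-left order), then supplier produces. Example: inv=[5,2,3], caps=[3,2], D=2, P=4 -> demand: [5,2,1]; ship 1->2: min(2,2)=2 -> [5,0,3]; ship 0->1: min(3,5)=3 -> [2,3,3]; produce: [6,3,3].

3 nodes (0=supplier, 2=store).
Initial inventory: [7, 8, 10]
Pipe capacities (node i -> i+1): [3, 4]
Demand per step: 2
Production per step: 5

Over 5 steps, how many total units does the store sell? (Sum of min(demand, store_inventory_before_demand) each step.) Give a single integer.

Answer: 10

Derivation:
Step 1: sold=2 (running total=2) -> [9 7 12]
Step 2: sold=2 (running total=4) -> [11 6 14]
Step 3: sold=2 (running total=6) -> [13 5 16]
Step 4: sold=2 (running total=8) -> [15 4 18]
Step 5: sold=2 (running total=10) -> [17 3 20]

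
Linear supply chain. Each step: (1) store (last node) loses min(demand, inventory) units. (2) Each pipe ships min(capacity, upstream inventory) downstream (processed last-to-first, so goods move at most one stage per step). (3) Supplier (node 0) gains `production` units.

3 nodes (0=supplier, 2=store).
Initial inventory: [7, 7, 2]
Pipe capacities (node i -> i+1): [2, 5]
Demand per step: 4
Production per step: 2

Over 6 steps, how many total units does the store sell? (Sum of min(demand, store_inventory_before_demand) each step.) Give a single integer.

Answer: 17

Derivation:
Step 1: sold=2 (running total=2) -> [7 4 5]
Step 2: sold=4 (running total=6) -> [7 2 5]
Step 3: sold=4 (running total=10) -> [7 2 3]
Step 4: sold=3 (running total=13) -> [7 2 2]
Step 5: sold=2 (running total=15) -> [7 2 2]
Step 6: sold=2 (running total=17) -> [7 2 2]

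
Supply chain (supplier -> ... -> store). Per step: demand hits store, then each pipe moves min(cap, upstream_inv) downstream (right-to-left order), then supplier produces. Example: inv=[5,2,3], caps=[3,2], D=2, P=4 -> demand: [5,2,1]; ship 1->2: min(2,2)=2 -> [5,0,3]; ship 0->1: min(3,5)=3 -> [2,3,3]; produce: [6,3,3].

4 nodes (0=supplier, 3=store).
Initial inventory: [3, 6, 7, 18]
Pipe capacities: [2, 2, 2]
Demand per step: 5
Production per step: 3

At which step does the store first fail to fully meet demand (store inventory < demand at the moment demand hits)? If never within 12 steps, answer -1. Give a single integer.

Step 1: demand=5,sold=5 ship[2->3]=2 ship[1->2]=2 ship[0->1]=2 prod=3 -> [4 6 7 15]
Step 2: demand=5,sold=5 ship[2->3]=2 ship[1->2]=2 ship[0->1]=2 prod=3 -> [5 6 7 12]
Step 3: demand=5,sold=5 ship[2->3]=2 ship[1->2]=2 ship[0->1]=2 prod=3 -> [6 6 7 9]
Step 4: demand=5,sold=5 ship[2->3]=2 ship[1->2]=2 ship[0->1]=2 prod=3 -> [7 6 7 6]
Step 5: demand=5,sold=5 ship[2->3]=2 ship[1->2]=2 ship[0->1]=2 prod=3 -> [8 6 7 3]
Step 6: demand=5,sold=3 ship[2->3]=2 ship[1->2]=2 ship[0->1]=2 prod=3 -> [9 6 7 2]
Step 7: demand=5,sold=2 ship[2->3]=2 ship[1->2]=2 ship[0->1]=2 prod=3 -> [10 6 7 2]
Step 8: demand=5,sold=2 ship[2->3]=2 ship[1->2]=2 ship[0->1]=2 prod=3 -> [11 6 7 2]
Step 9: demand=5,sold=2 ship[2->3]=2 ship[1->2]=2 ship[0->1]=2 prod=3 -> [12 6 7 2]
Step 10: demand=5,sold=2 ship[2->3]=2 ship[1->2]=2 ship[0->1]=2 prod=3 -> [13 6 7 2]
Step 11: demand=5,sold=2 ship[2->3]=2 ship[1->2]=2 ship[0->1]=2 prod=3 -> [14 6 7 2]
Step 12: demand=5,sold=2 ship[2->3]=2 ship[1->2]=2 ship[0->1]=2 prod=3 -> [15 6 7 2]
First stockout at step 6

6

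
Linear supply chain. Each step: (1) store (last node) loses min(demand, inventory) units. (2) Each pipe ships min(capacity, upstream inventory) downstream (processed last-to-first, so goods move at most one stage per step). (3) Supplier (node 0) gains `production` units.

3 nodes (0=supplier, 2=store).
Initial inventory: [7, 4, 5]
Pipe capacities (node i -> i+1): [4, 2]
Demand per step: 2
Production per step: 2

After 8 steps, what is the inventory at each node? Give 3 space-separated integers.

Step 1: demand=2,sold=2 ship[1->2]=2 ship[0->1]=4 prod=2 -> inv=[5 6 5]
Step 2: demand=2,sold=2 ship[1->2]=2 ship[0->1]=4 prod=2 -> inv=[3 8 5]
Step 3: demand=2,sold=2 ship[1->2]=2 ship[0->1]=3 prod=2 -> inv=[2 9 5]
Step 4: demand=2,sold=2 ship[1->2]=2 ship[0->1]=2 prod=2 -> inv=[2 9 5]
Step 5: demand=2,sold=2 ship[1->2]=2 ship[0->1]=2 prod=2 -> inv=[2 9 5]
Step 6: demand=2,sold=2 ship[1->2]=2 ship[0->1]=2 prod=2 -> inv=[2 9 5]
Step 7: demand=2,sold=2 ship[1->2]=2 ship[0->1]=2 prod=2 -> inv=[2 9 5]
Step 8: demand=2,sold=2 ship[1->2]=2 ship[0->1]=2 prod=2 -> inv=[2 9 5]

2 9 5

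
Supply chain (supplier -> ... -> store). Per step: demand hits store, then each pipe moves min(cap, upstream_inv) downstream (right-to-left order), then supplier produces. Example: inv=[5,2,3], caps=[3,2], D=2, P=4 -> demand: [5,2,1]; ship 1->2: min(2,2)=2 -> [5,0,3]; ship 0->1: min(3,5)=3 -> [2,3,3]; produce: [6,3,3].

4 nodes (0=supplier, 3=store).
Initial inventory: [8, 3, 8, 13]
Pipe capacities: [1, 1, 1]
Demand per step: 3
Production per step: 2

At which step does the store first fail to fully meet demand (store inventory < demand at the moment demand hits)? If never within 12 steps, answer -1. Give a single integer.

Step 1: demand=3,sold=3 ship[2->3]=1 ship[1->2]=1 ship[0->1]=1 prod=2 -> [9 3 8 11]
Step 2: demand=3,sold=3 ship[2->3]=1 ship[1->2]=1 ship[0->1]=1 prod=2 -> [10 3 8 9]
Step 3: demand=3,sold=3 ship[2->3]=1 ship[1->2]=1 ship[0->1]=1 prod=2 -> [11 3 8 7]
Step 4: demand=3,sold=3 ship[2->3]=1 ship[1->2]=1 ship[0->1]=1 prod=2 -> [12 3 8 5]
Step 5: demand=3,sold=3 ship[2->3]=1 ship[1->2]=1 ship[0->1]=1 prod=2 -> [13 3 8 3]
Step 6: demand=3,sold=3 ship[2->3]=1 ship[1->2]=1 ship[0->1]=1 prod=2 -> [14 3 8 1]
Step 7: demand=3,sold=1 ship[2->3]=1 ship[1->2]=1 ship[0->1]=1 prod=2 -> [15 3 8 1]
Step 8: demand=3,sold=1 ship[2->3]=1 ship[1->2]=1 ship[0->1]=1 prod=2 -> [16 3 8 1]
Step 9: demand=3,sold=1 ship[2->3]=1 ship[1->2]=1 ship[0->1]=1 prod=2 -> [17 3 8 1]
Step 10: demand=3,sold=1 ship[2->3]=1 ship[1->2]=1 ship[0->1]=1 prod=2 -> [18 3 8 1]
Step 11: demand=3,sold=1 ship[2->3]=1 ship[1->2]=1 ship[0->1]=1 prod=2 -> [19 3 8 1]
Step 12: demand=3,sold=1 ship[2->3]=1 ship[1->2]=1 ship[0->1]=1 prod=2 -> [20 3 8 1]
First stockout at step 7

7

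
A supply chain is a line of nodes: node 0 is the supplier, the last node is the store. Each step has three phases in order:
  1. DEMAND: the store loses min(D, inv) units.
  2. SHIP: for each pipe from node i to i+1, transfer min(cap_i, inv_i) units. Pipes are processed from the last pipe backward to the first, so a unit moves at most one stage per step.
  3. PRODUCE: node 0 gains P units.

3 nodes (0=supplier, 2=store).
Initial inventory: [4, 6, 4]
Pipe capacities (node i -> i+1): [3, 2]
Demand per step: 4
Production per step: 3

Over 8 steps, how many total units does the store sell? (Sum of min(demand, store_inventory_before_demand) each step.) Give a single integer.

Step 1: sold=4 (running total=4) -> [4 7 2]
Step 2: sold=2 (running total=6) -> [4 8 2]
Step 3: sold=2 (running total=8) -> [4 9 2]
Step 4: sold=2 (running total=10) -> [4 10 2]
Step 5: sold=2 (running total=12) -> [4 11 2]
Step 6: sold=2 (running total=14) -> [4 12 2]
Step 7: sold=2 (running total=16) -> [4 13 2]
Step 8: sold=2 (running total=18) -> [4 14 2]

Answer: 18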